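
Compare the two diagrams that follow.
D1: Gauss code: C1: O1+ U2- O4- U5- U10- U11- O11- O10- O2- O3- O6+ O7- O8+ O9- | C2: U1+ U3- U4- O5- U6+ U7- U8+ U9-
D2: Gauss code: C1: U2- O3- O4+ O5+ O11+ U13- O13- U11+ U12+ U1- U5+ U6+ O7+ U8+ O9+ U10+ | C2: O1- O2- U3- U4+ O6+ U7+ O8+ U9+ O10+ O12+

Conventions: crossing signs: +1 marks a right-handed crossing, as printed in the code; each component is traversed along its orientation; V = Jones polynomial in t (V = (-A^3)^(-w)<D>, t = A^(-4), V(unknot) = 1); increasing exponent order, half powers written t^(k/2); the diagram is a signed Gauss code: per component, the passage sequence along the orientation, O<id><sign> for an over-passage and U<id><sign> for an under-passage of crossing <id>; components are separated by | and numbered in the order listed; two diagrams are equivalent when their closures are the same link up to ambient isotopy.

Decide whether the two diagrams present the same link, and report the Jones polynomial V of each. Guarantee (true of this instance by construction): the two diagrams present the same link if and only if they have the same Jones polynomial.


same link: no
V(D1) = -t^(-5/2) - t^(-1/2)  [11 crossings, <D> = A^-13 + A^-5, w = -5]
V(D2) = -t^(3/2) - t^(7/2) + t^(9/2) - t^(11/2)  [13 crossings, <D> = A^-7 - A^-3 + A + A^9, w = +5]
insight: 2 values of V(t) split the 2 diagrams


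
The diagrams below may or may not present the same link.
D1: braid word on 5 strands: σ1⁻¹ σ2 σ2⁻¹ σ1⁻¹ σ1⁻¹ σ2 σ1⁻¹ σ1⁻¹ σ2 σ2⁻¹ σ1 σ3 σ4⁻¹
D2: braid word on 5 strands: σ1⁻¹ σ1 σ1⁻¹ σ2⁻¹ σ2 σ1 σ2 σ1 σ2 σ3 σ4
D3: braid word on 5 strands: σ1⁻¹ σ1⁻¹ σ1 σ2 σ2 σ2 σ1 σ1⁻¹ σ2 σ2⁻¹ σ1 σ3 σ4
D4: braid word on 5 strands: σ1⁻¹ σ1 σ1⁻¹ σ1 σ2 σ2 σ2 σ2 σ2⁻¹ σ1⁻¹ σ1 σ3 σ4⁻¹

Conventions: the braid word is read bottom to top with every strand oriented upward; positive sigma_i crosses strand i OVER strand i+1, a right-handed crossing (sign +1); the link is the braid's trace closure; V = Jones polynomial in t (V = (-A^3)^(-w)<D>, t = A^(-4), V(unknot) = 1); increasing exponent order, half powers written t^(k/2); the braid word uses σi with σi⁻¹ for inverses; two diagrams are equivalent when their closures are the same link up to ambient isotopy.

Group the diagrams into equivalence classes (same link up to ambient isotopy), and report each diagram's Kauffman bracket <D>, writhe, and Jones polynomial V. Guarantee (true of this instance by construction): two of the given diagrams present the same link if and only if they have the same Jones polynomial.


classes: {D1} | {D2} | {D3, D4}
V(D1) = -t^(-11/2) + t^(-9/2) - t^(-7/2) - t^(-3/2)  [13 crossings, <D> = A^-3 + A^5 - A^9 + A^13, w = -3]
D2 (bracket A^5 + A^13; 11 crossings at w = +5): V = -t^(1/2) - t^(5/2)
D3 (bracket -A^-3 + A^5 + A^9 + A^13; 13 crossings at w = +5): V = -t^(1/2) - t^(3/2) - t^(5/2) + t^(9/2)
V(D4) = -t^(1/2) - t^(3/2) - t^(5/2) + t^(9/2)  (w +3, c 13, <D> = -A^-9 + A^-1 + A^3 + A^7)
note: 3 values of V(t) split the 4 diagrams


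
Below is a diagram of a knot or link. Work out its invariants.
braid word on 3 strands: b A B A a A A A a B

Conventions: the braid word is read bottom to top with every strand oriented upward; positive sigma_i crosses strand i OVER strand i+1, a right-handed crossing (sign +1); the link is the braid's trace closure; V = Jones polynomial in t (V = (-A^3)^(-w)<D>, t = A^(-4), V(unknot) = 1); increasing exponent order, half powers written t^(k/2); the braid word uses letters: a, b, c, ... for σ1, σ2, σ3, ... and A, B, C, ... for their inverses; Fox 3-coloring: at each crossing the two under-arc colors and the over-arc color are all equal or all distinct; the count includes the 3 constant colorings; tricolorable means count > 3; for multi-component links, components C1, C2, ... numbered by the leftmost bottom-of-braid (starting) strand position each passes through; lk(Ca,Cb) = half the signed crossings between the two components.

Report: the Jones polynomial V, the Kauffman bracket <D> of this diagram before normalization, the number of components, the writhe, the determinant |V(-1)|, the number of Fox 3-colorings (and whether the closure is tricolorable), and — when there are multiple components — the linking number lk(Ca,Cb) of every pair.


Jones polynomial: V(t) = -t^-4 + t^-3 + t^-1
<D> = A^-8 + 1 - A^4; writhe -4
components 1, writhe -4 (10 crossings)
3-colorings: 9 of 3^10, det 3 — tricolorable
note: the span of V is 3, forcing >= 3 crossings in any diagram


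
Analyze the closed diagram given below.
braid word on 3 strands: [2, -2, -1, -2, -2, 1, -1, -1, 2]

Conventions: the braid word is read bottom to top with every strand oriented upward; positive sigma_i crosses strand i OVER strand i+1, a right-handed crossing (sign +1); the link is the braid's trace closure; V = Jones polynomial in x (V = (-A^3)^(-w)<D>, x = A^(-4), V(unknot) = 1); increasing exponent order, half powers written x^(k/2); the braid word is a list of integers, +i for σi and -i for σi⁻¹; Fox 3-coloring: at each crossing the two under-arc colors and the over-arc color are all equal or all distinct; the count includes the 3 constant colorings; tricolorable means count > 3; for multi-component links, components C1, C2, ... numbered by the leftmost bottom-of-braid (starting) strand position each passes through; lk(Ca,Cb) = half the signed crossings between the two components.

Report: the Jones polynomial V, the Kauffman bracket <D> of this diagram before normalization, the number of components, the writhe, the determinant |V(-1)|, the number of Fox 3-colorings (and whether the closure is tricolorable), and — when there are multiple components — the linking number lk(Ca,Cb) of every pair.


V = -x^(-9/2) - x^(-5/2) + x^(-3/2) - x^(-1/2)
<D> = A^-7 - A^-3 + A + A^9 (w = -3)
2 components over 9 crossings, w = -3
lk(C1,C2): -2
3 Fox colorings among 3^9, |V(-1)| = 4: not tricolorable
why: |V(-1)| = 4: so not tricolorable, since 3 does not divide 4


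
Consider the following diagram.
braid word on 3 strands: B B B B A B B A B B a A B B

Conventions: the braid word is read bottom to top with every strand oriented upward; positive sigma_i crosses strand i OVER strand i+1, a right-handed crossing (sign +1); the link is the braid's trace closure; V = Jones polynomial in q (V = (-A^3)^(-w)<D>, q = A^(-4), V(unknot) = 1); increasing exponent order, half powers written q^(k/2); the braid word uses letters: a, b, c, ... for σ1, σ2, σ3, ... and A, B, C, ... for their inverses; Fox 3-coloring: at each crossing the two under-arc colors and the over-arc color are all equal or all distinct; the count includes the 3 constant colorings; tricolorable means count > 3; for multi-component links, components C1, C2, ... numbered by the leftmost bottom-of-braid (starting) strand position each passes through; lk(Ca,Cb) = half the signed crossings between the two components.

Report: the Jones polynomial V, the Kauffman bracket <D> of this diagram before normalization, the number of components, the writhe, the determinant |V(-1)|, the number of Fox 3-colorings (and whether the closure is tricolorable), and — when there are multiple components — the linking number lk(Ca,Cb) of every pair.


V = q^-15 + q^-9 + q^-7 + q^-5
<D> = A^-16 + A^-8 + 1 + A^24 (w = -12)
3 components over 14 crossings, w = -12
lk(C1,C2): -1
lk(C1,C3) = -1
linking number lk(C2,C3) = -4
3 Fox colorings among 3^14, |V(-1)| = 4: not tricolorable
why: |V(-1)| = 4: so not tricolorable, since 3 does not divide 4


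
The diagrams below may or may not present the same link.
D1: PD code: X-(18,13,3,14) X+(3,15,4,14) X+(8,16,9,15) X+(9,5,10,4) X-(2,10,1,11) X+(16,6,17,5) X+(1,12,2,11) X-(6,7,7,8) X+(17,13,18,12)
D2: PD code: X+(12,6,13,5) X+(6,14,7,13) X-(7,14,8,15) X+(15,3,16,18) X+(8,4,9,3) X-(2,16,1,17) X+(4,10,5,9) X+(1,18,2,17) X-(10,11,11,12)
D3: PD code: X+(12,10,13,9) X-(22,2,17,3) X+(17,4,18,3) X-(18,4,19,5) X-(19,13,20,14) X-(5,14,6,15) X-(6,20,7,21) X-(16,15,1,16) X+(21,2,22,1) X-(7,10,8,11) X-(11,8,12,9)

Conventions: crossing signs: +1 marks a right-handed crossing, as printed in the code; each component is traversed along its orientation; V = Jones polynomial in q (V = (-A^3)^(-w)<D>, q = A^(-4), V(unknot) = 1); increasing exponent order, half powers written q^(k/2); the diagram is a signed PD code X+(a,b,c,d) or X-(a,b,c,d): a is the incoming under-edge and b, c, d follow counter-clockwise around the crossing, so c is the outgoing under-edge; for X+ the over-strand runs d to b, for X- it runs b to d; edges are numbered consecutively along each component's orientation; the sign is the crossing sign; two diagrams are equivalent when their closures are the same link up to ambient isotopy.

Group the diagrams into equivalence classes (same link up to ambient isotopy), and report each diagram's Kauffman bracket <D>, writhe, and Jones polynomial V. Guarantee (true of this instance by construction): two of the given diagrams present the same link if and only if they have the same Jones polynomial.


grouping into links: {D1, D2} | {D3}
V(D1) = -q^(1/2) - q^(3/2) - q^(5/2) + q^(9/2)  (w +3, c 9, <D> = -A^-9 + A^-1 + A^3 + A^7)
V(D2) = -q^(1/2) - q^(3/2) - q^(5/2) + q^(9/2)  (w +3, c 9, <D> = -A^-9 + A^-1 + A^3 + A^7)
V(D3) = -q^(-5/2) - q^(-1/2)  (w -5, c 11, <D> = A^-13 + A^-5)
key observation: comparing 3 Jones polynomials yields 2 groups


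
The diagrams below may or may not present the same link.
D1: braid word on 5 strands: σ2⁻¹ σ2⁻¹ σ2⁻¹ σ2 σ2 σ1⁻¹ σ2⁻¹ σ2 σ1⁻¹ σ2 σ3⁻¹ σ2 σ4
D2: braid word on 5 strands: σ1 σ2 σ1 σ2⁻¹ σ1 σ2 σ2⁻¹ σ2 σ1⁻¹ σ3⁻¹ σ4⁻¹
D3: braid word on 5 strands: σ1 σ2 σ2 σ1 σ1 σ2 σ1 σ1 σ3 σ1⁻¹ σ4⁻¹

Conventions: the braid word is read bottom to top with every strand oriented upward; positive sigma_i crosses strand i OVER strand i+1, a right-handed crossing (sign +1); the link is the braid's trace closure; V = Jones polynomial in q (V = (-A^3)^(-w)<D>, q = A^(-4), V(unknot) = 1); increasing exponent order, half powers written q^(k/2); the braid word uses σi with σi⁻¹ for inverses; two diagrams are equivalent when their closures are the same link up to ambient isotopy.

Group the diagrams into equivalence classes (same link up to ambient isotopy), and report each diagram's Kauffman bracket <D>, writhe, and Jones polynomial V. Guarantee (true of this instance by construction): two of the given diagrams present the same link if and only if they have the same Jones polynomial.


equivalence classes: {D1} | {D2} | {D3}
D1 (bracket A^-1 + A^7; 13 crossings at w = -1): V = -q^(-5/2) - q^(-1/2)
D2 (bracket A^-15 + A^-7 - A^-3 + A; 11 crossings at w = +1): V = -q^(1/2) + q^(3/2) - q^(5/2) - q^(9/2)
V(D3) = -q^(5/2) - q^(9/2) - q^(13/2) + q^(15/2)  (w +7, c 11, <D> = -A^-9 + A^-5 + A^3 + A^11)
observation: 3 classes among 3 diagrams; unequal V(q) rules out equality


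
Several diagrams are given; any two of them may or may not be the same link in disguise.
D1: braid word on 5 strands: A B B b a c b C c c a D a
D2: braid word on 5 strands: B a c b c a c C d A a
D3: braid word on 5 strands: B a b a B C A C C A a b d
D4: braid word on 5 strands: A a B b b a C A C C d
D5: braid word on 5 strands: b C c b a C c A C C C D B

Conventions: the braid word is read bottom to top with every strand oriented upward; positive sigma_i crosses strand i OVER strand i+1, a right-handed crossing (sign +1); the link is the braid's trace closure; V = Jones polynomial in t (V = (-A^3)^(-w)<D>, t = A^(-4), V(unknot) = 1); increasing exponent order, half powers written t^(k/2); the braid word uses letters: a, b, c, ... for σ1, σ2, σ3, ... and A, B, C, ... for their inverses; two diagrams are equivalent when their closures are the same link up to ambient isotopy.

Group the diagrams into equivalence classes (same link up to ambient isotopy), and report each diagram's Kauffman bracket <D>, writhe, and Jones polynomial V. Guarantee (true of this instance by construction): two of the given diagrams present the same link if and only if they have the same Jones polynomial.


equivalence classes: {D1, D2} | {D3, D4, D5}
D1 (bracket A^-9 + A^-1 - A^3 + A^7; 13 crossings at w = +3): V = -t^(1/2) + t^(3/2) - t^(5/2) - t^(9/2)
V(D2) = -t^(1/2) + t^(3/2) - t^(5/2) - t^(9/2)  [11 crossings, <D> = A^-3 + A^5 - A^9 + A^13, w = +5]
V(D3) = t^(-9/2) - t^(-5/2) - t^(-3/2) - t^(-1/2)  (w -1, c 13, <D> = A^-1 + A^3 + A^7 - A^15)
V(D4) = t^(-9/2) - t^(-5/2) - t^(-3/2) - t^(-1/2)  (w -1, c 11, <D> = A^-1 + A^3 + A^7 - A^15)
D5 (bracket A^-7 + A^-3 + A - A^9; 13 crossings at w = -3): V = t^(-9/2) - t^(-5/2) - t^(-3/2) - t^(-1/2)
key observation: 2 values of V(t) split the 5 diagrams


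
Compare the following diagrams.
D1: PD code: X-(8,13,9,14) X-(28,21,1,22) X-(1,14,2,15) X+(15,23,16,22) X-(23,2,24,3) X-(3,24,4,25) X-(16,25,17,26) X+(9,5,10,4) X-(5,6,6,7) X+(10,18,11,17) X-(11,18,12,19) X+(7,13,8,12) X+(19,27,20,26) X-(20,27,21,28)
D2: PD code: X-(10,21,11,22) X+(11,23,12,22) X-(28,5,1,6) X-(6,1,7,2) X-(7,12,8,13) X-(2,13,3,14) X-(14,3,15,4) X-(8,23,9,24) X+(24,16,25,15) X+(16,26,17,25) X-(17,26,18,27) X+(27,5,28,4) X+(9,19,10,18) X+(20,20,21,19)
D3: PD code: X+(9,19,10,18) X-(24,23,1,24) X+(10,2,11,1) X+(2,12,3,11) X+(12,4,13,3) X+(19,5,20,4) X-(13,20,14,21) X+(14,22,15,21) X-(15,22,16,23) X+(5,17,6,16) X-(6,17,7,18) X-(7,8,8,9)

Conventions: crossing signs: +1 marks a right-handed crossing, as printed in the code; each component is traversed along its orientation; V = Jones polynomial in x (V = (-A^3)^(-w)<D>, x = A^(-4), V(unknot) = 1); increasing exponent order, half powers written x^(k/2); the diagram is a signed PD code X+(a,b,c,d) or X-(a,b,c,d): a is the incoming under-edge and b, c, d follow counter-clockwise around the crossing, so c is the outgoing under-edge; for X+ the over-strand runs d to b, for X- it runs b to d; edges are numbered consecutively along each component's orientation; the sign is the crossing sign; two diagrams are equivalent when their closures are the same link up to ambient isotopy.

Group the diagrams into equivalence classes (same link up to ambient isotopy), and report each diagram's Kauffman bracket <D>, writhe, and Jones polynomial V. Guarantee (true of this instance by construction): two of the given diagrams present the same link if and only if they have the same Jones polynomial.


grouping into links: {D1} | {D2} | {D3}
V(D1) = -x^-6 + x^-5 - x^-4 + 2x^-3 - x^-2 + x^-1  (w -4, c 14, <D> = A^-8 - A^-4 + 2 - A^4 + A^8 - A^12)
V(D2) = -x^-4 + x^-3 + x^-1  (w -2, c 14, <D> = A^-2 + A^6 - A^10)
D3 (bracket -A^-18 + A^-14 - A^-10 + 2A^-6 - A^-2 + A^2; 12 crossings at w = +2): V = x - x^2 + 2x^3 - x^4 + x^5 - x^6
why: 3 values of V(x) split the 3 diagrams


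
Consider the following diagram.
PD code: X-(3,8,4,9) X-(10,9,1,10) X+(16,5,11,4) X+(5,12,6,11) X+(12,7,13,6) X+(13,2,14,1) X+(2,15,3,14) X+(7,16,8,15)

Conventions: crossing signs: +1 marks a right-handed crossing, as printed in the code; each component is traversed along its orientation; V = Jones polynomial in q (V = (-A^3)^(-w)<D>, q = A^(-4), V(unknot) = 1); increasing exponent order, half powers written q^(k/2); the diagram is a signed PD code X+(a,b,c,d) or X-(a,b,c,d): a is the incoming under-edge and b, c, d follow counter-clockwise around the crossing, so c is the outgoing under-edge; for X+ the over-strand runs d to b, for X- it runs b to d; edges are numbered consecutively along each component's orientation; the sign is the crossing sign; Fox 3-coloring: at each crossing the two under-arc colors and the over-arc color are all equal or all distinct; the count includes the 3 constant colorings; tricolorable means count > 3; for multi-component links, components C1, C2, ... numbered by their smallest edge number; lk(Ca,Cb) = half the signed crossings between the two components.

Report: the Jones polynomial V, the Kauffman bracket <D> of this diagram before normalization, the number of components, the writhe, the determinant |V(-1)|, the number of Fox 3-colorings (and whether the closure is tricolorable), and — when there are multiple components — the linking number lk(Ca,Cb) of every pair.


V = -q^(3/2) + q^(5/2) - 2q^(7/2) + 2q^(9/2) - 2q^(11/2) + q^(13/2) - q^(15/2)
<D> = -A^-18 + A^-14 - 2A^-10 + 2A^-6 - 2A^-2 + A^2 - A^6 (w = +4)
2 components over 8 crossings, w = +4
lk(C1,C2): +3
3 Fox colorings among 3^8, |V(-1)| = 10: not tricolorable
why: span 6 respects span(V) <= c + mu - 1 = 9 for this 2-component diagram


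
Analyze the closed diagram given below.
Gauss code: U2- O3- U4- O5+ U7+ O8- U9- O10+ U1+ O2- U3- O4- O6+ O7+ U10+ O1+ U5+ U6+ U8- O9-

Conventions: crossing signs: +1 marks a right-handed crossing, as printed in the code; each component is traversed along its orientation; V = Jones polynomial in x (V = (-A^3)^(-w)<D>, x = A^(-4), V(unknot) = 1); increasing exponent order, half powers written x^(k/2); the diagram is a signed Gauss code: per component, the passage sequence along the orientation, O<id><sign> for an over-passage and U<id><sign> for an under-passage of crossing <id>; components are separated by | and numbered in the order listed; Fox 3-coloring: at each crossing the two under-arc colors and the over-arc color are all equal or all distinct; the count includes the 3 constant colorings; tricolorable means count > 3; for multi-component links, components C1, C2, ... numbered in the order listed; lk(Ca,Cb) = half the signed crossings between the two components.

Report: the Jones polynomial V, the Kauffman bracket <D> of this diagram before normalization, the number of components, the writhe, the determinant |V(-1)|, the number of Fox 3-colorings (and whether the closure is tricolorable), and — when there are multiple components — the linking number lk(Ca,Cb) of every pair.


Jones polynomial: V(x) = -x^-3 + 2x^-2 - 2x^-1 + 3 - 2x + 2x^2 - x^3
<D> = -A^-12 + 2A^-8 - 2A^-4 + 3 - 2A^4 + 2A^8 - A^12; writhe 0
components 1, writhe 0 (10 crossings)
3-colorings: 3 of 3^10, det 13 — not tricolorable
note: w = 0 (over 10 crossings) is diagram-only; (-A^3)^(0) removes it from V


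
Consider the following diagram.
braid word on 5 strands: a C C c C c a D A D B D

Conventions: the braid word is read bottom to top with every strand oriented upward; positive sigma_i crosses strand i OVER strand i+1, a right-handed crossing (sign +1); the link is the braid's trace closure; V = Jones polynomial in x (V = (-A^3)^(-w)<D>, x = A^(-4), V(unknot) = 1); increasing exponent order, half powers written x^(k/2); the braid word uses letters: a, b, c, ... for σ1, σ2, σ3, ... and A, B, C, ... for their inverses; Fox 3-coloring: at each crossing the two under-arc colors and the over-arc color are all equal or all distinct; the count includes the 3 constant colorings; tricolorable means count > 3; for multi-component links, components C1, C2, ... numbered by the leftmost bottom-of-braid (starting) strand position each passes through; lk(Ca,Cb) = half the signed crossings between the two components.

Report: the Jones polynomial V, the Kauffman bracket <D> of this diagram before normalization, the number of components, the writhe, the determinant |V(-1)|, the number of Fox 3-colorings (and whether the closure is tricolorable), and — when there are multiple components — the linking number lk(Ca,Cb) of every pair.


V = -x^-4 + x^-3 + x^-1
<D> = A^-8 + 1 - A^4 (w = -4)
1 component over 12 crossings, w = -4
9 Fox colorings among 3^12, |V(-1)| = 3: tricolorable
why: w = -4 (over 12 crossings) is diagram-only; (-A^3)^(4) removes it from V


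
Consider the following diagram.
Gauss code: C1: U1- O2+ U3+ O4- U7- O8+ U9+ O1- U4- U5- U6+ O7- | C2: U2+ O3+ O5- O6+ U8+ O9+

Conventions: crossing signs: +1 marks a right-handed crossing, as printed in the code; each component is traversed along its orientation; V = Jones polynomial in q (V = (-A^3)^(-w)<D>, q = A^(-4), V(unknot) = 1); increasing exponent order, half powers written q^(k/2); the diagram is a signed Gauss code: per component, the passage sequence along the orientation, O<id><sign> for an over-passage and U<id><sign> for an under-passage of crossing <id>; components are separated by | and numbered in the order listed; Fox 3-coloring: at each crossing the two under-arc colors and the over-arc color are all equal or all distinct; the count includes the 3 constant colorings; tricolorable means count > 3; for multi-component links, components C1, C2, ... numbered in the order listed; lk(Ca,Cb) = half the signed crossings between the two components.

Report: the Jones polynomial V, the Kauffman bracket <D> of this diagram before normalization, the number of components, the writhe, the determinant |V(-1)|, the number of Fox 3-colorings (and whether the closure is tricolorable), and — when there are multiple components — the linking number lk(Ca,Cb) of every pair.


V = q^(-5/2) - 2q^(-3/2) + 3q^(-1/2) - 4q^(1/2) + 3q^(3/2) - 4q^(5/2) + 2q^(7/2) - q^(9/2)
<D> = A^-15 - 2A^-11 + 4A^-7 - 3A^-3 + 4A - 3A^5 + 2A^9 - A^13 (w = +1)
2 components over 9 crossings, w = +1
lk(C1,C2): +2
3 Fox colorings among 3^9, |V(-1)| = 20: not tricolorable
why: w = +1 shifts under R1 moves; the (-A^3)^(-1) factor cancels that in V


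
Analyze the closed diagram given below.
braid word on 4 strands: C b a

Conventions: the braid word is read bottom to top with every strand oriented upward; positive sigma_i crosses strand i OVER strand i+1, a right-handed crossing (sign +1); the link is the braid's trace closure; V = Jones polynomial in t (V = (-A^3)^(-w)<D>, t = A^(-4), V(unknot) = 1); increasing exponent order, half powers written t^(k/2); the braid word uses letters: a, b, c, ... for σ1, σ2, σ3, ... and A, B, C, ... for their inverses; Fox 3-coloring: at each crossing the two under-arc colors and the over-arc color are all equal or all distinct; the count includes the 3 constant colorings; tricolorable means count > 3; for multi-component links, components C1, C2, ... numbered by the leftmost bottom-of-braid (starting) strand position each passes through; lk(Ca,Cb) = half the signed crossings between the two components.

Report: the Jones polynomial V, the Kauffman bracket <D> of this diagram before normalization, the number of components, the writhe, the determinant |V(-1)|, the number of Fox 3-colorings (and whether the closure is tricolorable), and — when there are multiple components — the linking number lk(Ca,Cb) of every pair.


V = 1
<D> = -A^3 (w = +1)
1 component over 3 crossings, w = +1
3 Fox colorings among 3^3, |V(-1)| = 1: not tricolorable
why: w = +1 shifts under R1 moves; the (-A^3)^(-1) factor cancels that in V


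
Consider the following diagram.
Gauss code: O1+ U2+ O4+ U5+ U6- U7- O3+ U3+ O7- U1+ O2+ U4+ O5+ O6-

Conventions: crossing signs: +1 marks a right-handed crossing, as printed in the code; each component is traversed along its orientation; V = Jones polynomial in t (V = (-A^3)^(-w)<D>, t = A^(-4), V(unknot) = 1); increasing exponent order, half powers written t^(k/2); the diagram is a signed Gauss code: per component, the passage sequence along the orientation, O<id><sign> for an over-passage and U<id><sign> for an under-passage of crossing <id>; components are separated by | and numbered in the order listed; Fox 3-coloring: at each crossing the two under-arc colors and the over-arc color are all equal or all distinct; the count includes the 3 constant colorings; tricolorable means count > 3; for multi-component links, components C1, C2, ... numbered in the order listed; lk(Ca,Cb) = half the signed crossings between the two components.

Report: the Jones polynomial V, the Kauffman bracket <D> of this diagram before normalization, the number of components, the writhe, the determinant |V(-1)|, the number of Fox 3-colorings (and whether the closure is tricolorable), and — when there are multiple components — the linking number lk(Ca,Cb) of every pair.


V = t + t^3 - t^4
<D> = A^-7 - A^-3 - A^5 (w = +3)
1 component over 7 crossings, w = +3
9 Fox colorings among 3^7, |V(-1)| = 3: tricolorable
why: |V(-1)| = 3: so tricolorable, since 3 divides 3


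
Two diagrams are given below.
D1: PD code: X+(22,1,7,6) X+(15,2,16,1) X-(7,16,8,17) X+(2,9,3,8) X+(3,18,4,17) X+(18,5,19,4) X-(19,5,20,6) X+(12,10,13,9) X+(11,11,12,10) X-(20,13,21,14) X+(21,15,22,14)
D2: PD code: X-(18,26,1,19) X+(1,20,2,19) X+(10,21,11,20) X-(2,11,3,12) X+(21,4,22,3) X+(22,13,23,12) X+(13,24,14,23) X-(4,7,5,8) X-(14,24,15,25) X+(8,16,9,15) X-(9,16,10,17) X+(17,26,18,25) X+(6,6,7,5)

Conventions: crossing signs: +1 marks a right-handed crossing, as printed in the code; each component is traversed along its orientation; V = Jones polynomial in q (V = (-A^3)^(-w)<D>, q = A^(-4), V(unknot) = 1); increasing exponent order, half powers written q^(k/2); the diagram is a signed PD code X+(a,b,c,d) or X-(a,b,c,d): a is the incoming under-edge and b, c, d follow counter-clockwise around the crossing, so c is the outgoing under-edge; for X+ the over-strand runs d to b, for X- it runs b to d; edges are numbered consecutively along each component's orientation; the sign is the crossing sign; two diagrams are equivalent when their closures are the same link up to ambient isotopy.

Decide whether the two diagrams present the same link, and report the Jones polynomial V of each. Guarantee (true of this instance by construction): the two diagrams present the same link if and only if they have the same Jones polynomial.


same link: yes
V(D1) = -q^(1/2) + q^(3/2) - q^(5/2) - q^(9/2)  [11 crossings, <D> = A^-3 + A^5 - A^9 + A^13, w = +5]
V(D2) = -q^(1/2) + q^(3/2) - q^(5/2) - q^(9/2)  (w +3, c 13, <D> = A^-9 + A^-1 - A^3 + A^7)
note: from 11 to 13 crossings by R-moves: one link, two diagrams


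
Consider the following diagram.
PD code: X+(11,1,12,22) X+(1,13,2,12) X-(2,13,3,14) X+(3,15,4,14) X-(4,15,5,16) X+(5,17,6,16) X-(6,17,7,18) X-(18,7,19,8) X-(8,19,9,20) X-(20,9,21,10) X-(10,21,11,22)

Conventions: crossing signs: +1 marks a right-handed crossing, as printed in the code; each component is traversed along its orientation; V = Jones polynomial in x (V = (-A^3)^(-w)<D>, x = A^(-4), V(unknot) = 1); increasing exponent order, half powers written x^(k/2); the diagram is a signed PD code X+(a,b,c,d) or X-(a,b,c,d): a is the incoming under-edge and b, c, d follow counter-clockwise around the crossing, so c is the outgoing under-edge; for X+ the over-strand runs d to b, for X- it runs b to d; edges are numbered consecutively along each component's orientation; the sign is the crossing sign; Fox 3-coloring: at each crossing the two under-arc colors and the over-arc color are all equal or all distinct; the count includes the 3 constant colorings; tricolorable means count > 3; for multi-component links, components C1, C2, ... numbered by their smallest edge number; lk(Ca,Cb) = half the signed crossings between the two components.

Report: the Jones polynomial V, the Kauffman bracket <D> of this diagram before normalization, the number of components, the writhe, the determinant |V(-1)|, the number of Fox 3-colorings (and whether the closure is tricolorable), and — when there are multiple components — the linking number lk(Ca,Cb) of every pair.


Jones polynomial: V(x) = -x^-4 + x^-3 + x^-1
<D> = -A^-5 - A^3 + A^7; writhe -3
components 1, writhe -3 (11 crossings)
3-colorings: 9 of 3^11, det 3 — tricolorable
note: the span of V is 3, forcing >= 3 crossings in any diagram


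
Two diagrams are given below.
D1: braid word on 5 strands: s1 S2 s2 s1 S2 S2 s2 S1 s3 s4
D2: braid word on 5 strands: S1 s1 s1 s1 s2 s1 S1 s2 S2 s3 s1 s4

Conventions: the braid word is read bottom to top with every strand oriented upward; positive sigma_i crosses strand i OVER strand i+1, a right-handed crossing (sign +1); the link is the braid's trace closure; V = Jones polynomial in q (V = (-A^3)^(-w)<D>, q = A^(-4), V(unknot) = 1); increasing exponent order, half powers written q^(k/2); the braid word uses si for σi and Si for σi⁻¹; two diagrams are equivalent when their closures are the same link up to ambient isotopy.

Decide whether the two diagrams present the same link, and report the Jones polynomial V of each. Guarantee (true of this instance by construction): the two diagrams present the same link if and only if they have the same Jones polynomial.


same link: no
V(D1) = 1  [10 crossings, <D> = A^6, w = +2]
D2 (bracket -A^2 + A^6 + A^14; 12 crossings at w = +6): V = q + q^3 - q^4
note: V(q) takes 2 values over 2 diagrams, fixing the grouping


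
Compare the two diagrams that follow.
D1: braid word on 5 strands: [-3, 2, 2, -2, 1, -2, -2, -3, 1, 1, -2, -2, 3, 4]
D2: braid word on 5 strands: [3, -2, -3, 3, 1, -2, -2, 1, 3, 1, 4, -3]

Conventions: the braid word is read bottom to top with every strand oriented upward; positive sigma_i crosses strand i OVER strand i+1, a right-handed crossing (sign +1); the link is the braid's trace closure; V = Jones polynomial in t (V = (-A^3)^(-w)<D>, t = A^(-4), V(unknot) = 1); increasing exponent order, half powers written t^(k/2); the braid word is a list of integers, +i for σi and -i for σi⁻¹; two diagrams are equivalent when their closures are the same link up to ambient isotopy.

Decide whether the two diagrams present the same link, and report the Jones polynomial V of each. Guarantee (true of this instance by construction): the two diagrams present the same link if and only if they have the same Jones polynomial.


equivalent: yes
V(D1) = -t^-3 + 2t^-2 - 2t^-1 + 3 - 2t + 2t^2 - t^3  (w 0, c 14, <D> = -A^-12 + 2A^-8 - 2A^-4 + 3 - 2A^4 + 2A^8 - A^12)
D2 (bracket -A^-6 + 2A^-2 - 2A^2 + 3A^6 - 2A^10 + 2A^14 - A^18; 12 crossings at w = +2): V = -t^-3 + 2t^-2 - 2t^-1 + 3 - 2t + 2t^2 - t^3
why: one V(t) for all 2 diagrams — one class (guaranteed)


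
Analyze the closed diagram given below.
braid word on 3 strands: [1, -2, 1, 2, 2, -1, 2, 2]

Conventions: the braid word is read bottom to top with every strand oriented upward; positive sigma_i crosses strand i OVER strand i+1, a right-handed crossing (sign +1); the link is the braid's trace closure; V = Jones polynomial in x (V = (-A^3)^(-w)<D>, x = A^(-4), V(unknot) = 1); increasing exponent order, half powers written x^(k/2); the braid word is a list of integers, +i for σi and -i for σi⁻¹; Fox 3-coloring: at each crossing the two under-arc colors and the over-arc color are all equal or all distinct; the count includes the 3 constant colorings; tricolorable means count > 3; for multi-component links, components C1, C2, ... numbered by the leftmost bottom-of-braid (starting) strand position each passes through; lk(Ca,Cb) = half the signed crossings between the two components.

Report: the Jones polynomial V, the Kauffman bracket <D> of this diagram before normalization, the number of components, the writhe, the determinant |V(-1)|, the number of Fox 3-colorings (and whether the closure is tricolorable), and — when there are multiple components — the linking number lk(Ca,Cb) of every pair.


V(x) = 2x - 2x^2 + 3x^3 - 3x^4 + 2x^5 - 2x^6 + x^7
bracket: A^-16 - 2A^-12 + 2A^-8 - 3A^-4 + 3 - 2A^4 + 2A^8, w = +4
1 component, writhe +4, over 8 crossings
det 15, colorings 9 of 3^8 — tricolorable
observation: w = +4 (over 8 crossings) is diagram-only; (-A^3)^(-4) removes it from V


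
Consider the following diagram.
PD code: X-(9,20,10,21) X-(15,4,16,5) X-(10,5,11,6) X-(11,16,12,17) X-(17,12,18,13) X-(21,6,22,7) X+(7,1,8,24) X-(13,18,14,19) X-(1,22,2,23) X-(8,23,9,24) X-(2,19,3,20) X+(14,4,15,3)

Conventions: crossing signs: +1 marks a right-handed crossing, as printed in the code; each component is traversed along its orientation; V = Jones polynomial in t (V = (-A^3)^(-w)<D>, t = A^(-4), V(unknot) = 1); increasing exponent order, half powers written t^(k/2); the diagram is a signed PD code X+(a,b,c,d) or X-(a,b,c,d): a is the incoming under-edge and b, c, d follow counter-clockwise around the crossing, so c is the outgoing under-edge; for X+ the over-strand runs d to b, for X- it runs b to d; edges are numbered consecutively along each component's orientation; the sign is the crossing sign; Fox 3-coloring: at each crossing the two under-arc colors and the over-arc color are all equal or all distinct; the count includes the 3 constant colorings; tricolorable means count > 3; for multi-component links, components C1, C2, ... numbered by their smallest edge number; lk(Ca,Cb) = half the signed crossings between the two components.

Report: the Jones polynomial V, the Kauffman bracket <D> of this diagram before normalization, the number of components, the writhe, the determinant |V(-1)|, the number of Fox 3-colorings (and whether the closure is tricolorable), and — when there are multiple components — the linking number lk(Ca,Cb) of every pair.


V = t^-8 - 2t^-7 + t^-6 - 2t^-5 + 2t^-4 + t^-2
<D> = A^-16 + 2A^-8 - 2A^-4 + 1 - 2A^4 + A^8 (w = -8)
1 component over 12 crossings, w = -8
27 Fox colorings among 3^12, |V(-1)| = 9: tricolorable
why: w = -8 (over 12 crossings) is diagram-only; (-A^3)^(8) removes it from V


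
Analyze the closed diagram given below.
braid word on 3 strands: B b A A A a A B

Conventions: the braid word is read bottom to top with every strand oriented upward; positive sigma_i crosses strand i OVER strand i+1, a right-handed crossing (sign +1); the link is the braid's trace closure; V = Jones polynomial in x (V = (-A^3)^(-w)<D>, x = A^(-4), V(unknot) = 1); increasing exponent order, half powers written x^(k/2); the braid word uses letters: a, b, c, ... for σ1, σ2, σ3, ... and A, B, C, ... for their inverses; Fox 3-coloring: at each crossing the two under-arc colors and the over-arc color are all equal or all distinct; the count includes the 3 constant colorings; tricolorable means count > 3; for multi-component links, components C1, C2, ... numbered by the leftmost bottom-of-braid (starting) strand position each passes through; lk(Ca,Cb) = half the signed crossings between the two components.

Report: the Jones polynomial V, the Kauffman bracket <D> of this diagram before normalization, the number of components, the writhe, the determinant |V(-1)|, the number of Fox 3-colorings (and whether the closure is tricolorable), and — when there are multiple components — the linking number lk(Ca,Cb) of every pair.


V = -x^-4 + x^-3 + x^-1
<D> = A^-8 + 1 - A^4 (w = -4)
1 component over 8 crossings, w = -4
9 Fox colorings among 3^8, |V(-1)| = 3: tricolorable
why: det 3 = |V(-1)|; divisible by 3, so tricolorable


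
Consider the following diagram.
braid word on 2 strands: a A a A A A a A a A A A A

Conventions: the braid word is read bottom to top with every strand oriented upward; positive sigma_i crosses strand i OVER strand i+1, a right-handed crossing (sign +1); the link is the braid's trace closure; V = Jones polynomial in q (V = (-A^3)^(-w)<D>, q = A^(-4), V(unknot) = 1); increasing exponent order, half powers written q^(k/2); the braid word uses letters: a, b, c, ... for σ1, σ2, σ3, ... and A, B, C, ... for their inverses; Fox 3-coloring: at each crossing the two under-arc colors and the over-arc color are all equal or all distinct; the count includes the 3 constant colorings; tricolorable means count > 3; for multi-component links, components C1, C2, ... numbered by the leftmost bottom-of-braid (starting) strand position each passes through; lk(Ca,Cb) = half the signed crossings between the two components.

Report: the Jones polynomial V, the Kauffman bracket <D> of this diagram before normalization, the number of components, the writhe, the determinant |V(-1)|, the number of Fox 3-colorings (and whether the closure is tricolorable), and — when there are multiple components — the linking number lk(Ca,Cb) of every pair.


V(q) = -q^-7 + q^-6 - q^-5 + q^-4 + q^-2
bracket: -A^-7 - A + A^5 - A^9 + A^13, w = -5
1 component, writhe -5, over 13 crossings
det 5, colorings 3 of 3^13 — not tricolorable
observation: a (2,5) torus form — a single generator 5 times


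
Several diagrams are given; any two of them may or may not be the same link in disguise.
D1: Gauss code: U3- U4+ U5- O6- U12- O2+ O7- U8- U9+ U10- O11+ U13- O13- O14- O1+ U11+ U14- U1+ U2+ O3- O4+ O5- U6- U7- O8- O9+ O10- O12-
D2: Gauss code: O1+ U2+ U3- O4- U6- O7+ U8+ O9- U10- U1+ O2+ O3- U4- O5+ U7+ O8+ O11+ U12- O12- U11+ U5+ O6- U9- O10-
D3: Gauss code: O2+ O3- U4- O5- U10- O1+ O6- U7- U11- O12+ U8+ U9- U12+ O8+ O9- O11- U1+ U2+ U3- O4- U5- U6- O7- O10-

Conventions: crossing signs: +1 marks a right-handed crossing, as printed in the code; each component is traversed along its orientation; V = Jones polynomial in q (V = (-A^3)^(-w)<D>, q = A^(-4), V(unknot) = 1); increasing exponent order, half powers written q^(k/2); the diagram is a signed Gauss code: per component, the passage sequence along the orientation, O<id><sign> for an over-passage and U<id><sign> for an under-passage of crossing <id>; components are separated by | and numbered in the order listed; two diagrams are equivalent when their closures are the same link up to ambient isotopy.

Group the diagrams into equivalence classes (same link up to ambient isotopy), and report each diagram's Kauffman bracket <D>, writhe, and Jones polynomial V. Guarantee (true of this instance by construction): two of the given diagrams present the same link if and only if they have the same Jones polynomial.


classes: {D1, D3} | {D2}
V(D1) = -q^-6 + q^-5 - q^-4 + 2q^-3 - q^-2 + q^-1  [14 crossings, <D> = A^-8 - A^-4 + 2 - A^4 + A^8 - A^12, w = -4]
V(D2) = -q^-3 + 2q^-2 - 2q^-1 + 3 - 2q + 2q^2 - q^3  (w 0, c 12, <D> = -A^-12 + 2A^-8 - 2A^-4 + 3 - 2A^4 + 2A^8 - A^12)
V(D3) = -q^-6 + q^-5 - q^-4 + 2q^-3 - q^-2 + q^-1  [12 crossings, <D> = A^-8 - A^-4 + 2 - A^4 + A^8 - A^12, w = -4]
note: 2 classes among 3 diagrams; unequal V(q) rules out equality


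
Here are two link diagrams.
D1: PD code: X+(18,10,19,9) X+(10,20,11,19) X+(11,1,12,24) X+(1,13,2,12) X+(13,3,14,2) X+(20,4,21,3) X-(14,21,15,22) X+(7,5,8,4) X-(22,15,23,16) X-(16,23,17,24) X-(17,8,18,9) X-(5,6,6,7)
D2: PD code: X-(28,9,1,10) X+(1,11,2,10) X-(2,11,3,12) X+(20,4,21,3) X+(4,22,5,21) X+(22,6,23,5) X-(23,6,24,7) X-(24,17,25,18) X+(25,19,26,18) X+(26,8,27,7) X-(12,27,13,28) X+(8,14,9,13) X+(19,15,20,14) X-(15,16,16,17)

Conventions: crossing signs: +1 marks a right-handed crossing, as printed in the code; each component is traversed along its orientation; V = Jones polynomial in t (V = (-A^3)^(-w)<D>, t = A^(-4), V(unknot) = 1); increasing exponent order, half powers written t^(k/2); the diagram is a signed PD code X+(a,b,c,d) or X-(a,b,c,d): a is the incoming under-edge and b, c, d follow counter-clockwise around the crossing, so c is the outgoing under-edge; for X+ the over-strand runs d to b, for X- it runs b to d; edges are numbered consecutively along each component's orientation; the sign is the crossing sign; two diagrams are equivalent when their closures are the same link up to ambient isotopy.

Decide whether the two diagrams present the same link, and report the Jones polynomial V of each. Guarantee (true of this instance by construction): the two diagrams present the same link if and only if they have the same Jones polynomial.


equivalent: no
V(D1) = -t^-1 + 2 - t + 2t^2 - t^3 + t^4 - t^5  (w +2, c 12, <D> = -A^-14 + A^-10 - A^-6 + 2A^-2 - A^2 + 2A^6 - A^10)
D2 (bracket A^-14 - 2A^-10 + 2A^-6 - 2A^-2 + 2A^2 - A^6 + A^10; 14 crossings at w = +2): V = t^-1 - 1 + 2t - 2t^2 + 2t^3 - 2t^4 + t^5
why: comparing 2 Jones polynomials yields 2 groups


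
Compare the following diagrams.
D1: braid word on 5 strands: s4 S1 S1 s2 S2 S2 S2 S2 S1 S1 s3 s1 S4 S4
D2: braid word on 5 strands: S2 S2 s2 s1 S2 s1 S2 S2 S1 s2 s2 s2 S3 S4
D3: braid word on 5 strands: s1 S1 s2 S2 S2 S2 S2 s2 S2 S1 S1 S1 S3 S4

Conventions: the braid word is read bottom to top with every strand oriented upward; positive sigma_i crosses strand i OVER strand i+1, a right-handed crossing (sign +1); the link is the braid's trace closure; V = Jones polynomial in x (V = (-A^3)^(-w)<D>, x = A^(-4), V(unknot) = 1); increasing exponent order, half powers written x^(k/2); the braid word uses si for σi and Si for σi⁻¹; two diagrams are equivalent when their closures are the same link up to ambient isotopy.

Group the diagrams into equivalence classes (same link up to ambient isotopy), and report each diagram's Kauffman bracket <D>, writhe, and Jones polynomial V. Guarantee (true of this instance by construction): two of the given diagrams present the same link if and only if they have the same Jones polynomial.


equivalence classes: {D1, D3} | {D2}
D1 (bracket A^-10 + 2A^-2 - 2A^2 + A^6 - 2A^10 + A^14; 14 crossings at w = -6): V = x^-8 - 2x^-7 + x^-6 - 2x^-5 + 2x^-4 + x^-2
D2 (bracket -A^-18 + 2A^-14 - 2A^-10 + 3A^-6 - 2A^-2 + 2A^2 - A^6; 14 crossings at w = -2): V = -x^-3 + 2x^-2 - 2x^-1 + 3 - 2x + 2x^2 - x^3
D3 (bracket A^-16 + 2A^-8 - 2A^-4 + 1 - 2A^4 + A^8; 14 crossings at w = -8): V = x^-8 - 2x^-7 + x^-6 - 2x^-5 + 2x^-4 + x^-2
key observation: 2 classes among 3 diagrams; unequal V(x) rules out equality
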